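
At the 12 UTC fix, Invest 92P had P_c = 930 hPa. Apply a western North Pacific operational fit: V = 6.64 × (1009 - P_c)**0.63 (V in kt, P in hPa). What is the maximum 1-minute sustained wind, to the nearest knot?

ΔP = 1009 − 930 = 79 hPa.
79^0.63 ≈ 15.686.
V ≈ 6.64 × 15.686 ≈ 104.2 kt.

104 kt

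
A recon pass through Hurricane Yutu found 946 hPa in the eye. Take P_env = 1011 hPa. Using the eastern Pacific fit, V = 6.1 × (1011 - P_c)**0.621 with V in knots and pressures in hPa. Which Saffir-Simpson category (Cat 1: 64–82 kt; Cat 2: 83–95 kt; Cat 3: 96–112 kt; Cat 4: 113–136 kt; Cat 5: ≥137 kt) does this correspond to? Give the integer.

1

ΔP = 1011 − 946 = 65 hPa.
V ≈ 6.1 × 65^0.621 = 6.1 × 13.36 ≈ 81 kt.
81 kt falls in the Category 1 band.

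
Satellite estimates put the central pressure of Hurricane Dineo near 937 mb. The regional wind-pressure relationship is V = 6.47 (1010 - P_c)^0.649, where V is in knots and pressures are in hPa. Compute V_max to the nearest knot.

ΔP = 1010 − 937 = 73 mb.
73^0.649 ≈ 16.192.
V ≈ 6.47 × 16.192 ≈ 104.8 kt.

105 kt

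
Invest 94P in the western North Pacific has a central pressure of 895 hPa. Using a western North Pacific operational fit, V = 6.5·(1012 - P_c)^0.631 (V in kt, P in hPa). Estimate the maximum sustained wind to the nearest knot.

ΔP = 1012 − 895 = 117 hPa.
117^0.631 ≈ 20.185.
V ≈ 6.5 × 20.185 ≈ 131.2 kt.

131 kt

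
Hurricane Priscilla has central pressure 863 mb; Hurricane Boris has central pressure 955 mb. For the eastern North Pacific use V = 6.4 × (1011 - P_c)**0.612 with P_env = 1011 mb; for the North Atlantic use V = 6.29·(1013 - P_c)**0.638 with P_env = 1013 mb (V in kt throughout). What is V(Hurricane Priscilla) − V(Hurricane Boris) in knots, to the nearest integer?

52 kt

Hurricane Priscilla: ΔP = 148; V ≈ 6.4 × 148^0.612 ≈ 136.26 kt.
Hurricane Boris: ΔP = 58; V ≈ 6.29 × 58^0.638 ≈ 83.89 kt.
Difference ≈ 136.26 − 83.89 = 52.37 → 52 kt.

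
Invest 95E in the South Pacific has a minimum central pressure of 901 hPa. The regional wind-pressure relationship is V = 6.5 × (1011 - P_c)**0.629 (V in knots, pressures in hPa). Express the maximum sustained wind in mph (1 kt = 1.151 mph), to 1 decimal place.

ΔP = 1011 − 901 = 110 hPa.
V ≈ 6.5 × 110^0.629 = 6.5 × 19.233 ≈ 125.011 kt.
125.011 × 1.151 ≈ 143.89 mph → 143.9 mph.

143.9 mph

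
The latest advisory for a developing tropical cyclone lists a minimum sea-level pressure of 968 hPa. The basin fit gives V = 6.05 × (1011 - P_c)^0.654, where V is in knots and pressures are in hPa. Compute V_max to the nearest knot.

ΔP = 1011 − 968 = 43 hPa.
43^0.654 ≈ 11.703.
V ≈ 6.05 × 11.703 ≈ 70.8 kt.

71 kt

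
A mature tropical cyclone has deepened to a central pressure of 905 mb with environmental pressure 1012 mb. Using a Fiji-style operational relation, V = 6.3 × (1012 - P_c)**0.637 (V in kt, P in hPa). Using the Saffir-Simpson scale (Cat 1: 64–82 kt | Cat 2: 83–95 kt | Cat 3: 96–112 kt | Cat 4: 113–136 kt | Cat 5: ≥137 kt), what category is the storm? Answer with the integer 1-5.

ΔP = 1012 − 905 = 107 mb.
V ≈ 6.3 × 107^0.637 = 6.3 × 19.62 ≈ 124 kt.
124 kt falls in the Category 4 band.

4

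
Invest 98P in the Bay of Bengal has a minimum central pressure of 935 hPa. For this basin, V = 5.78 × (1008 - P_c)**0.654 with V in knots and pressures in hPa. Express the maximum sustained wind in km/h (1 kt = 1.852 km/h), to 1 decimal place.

177.1 km/h

ΔP = 1008 − 935 = 73 hPa.
V ≈ 5.78 × 73^0.654 = 5.78 × 16.543 ≈ 95.618 kt.
95.618 × 1.852 ≈ 177.09 km/h → 177.1 km/h.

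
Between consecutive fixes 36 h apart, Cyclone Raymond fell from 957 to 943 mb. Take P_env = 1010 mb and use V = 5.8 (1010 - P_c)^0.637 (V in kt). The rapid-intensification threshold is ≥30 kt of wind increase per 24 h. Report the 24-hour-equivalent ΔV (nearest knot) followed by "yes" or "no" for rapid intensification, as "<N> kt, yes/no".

8 kt, no

V₁: ΔP = 53, V ≈ 5.8 × 53^0.637 ≈ 72.74 kt.
V₂: ΔP = 67, V ≈ 5.8 × 67^0.637 ≈ 84.46 kt.
ΔV over 36 h = 11.72 kt → 24 h equivalent = 11.72 × 24/36 ≈ 7.81 kt.
8 kt < 30 kt ⇒ not rapid intensification.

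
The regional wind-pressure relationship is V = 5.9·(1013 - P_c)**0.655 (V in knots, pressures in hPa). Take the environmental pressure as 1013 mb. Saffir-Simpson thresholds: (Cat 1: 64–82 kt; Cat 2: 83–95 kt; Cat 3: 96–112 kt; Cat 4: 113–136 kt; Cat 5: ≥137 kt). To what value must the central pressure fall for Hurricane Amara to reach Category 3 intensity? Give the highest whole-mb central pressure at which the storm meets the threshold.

Category 3 begins at V = 96 kt.
Required ΔP = (96/5.9)^(1/0.655) = 16.271^1.527 ≈ 70.71 mb.
P_c ≤ 1013 − 70.71 = 942.29, so the highest integer P_c is 942 mb.

942 mb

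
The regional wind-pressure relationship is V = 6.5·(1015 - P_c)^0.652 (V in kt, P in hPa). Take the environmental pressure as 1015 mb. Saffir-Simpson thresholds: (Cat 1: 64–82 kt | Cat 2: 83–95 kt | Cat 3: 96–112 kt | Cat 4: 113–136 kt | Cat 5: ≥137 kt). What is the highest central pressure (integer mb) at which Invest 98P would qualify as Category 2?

Category 2 begins at V = 83 kt.
Required ΔP = (83/6.5)^(1/0.652) = 12.769^1.534 ≈ 49.72 mb.
P_c ≤ 1015 − 49.72 = 965.28, so the highest integer P_c is 965 mb.

965 mb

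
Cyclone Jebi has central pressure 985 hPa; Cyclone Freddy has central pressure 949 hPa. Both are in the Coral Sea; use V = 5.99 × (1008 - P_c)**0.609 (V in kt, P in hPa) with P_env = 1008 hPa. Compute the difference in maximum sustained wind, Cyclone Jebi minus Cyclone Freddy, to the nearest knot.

Cyclone Jebi: ΔP = 23; V ≈ 5.99 × 23^0.609 ≈ 40.43 kt.
Cyclone Freddy: ΔP = 59; V ≈ 5.99 × 59^0.609 ≈ 71.76 kt.
Difference ≈ 40.43 − 71.76 = -31.33 → -31 kt.

-31 kt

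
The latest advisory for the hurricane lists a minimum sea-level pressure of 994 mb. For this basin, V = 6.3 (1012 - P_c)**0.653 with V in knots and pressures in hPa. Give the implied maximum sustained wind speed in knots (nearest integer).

42 kt

ΔP = 1012 − 994 = 18 mb.
18^0.653 ≈ 6.602.
V ≈ 6.3 × 6.602 ≈ 41.6 kt.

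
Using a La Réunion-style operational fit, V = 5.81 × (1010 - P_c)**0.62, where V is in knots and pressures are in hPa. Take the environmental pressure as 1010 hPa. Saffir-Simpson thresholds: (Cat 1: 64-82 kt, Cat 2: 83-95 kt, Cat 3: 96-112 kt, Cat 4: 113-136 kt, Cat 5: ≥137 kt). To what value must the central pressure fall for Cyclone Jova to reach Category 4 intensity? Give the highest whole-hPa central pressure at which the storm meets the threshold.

890 hPa

Category 4 begins at V = 113 kt.
Required ΔP = (113/5.81)^(1/0.62) = 19.449^1.613 ≈ 119.92 hPa.
P_c ≤ 1010 − 119.92 = 890.08, so the highest integer P_c is 890 hPa.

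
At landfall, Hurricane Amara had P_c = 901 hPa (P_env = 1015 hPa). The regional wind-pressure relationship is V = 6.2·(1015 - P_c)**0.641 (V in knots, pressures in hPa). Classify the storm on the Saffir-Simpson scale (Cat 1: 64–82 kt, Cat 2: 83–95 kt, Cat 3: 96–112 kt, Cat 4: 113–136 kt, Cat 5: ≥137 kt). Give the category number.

ΔP = 1015 − 901 = 114 hPa.
V ≈ 6.2 × 114^0.641 = 6.2 × 20.82 ≈ 129 kt.
129 kt falls in the Category 4 band.

4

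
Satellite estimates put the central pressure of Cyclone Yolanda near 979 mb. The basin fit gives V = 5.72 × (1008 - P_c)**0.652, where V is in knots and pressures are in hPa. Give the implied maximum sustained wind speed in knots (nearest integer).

51 kt

ΔP = 1008 − 979 = 29 mb.
29^0.652 ≈ 8.984.
V ≈ 5.72 × 8.984 ≈ 51.4 kt.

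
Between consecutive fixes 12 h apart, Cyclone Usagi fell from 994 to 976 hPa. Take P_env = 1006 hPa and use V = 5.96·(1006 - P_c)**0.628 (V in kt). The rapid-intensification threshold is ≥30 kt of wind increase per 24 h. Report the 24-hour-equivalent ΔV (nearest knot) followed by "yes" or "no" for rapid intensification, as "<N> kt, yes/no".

44 kt, yes

V₁: ΔP = 12, V ≈ 5.96 × 12^0.628 ≈ 28.38 kt.
V₂: ΔP = 30, V ≈ 5.96 × 30^0.628 ≈ 50.45 kt.
ΔV over 12 h = 22.07 kt → 24 h equivalent = 22.07 × 24/12 ≈ 44.14 kt.
44 kt ≥ 30 kt ⇒ rapid intensification.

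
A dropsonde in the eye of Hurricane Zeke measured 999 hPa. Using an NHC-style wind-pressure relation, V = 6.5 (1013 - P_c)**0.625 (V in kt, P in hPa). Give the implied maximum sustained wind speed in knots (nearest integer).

ΔP = 1013 − 999 = 14 hPa.
14^0.625 ≈ 5.204.
V ≈ 6.5 × 5.204 ≈ 33.8 kt.

34 kt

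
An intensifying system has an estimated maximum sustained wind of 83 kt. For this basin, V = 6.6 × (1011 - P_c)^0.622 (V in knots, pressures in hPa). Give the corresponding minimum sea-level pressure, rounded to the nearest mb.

ΔP = (V / 6.6)^(1/0.622) = (83/6.6)^1.608.
83/6.6 = 12.576; 12.576^1.608 ≈ 58.58 mb.
P_c = 1011 − 58.58 = 952.42 ≈ 952 mb.

952 mb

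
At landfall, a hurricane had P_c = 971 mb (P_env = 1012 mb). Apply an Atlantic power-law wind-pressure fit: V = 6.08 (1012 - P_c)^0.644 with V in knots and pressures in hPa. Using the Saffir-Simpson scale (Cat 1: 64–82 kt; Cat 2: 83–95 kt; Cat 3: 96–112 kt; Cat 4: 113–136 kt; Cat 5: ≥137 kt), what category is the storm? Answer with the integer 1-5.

ΔP = 1012 − 971 = 41 mb.
V ≈ 6.08 × 41^0.644 = 6.08 × 10.93 ≈ 66 kt.
66 kt falls in the Category 1 band.

1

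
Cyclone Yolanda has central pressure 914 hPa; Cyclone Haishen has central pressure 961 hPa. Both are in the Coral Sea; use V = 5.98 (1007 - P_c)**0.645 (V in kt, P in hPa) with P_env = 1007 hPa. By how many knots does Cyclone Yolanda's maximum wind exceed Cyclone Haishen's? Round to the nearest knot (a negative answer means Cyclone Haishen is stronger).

41 kt

Cyclone Yolanda: ΔP = 93; V ≈ 5.98 × 93^0.645 ≈ 111.27 kt.
Cyclone Haishen: ΔP = 46; V ≈ 5.98 × 46^0.645 ≈ 70.66 kt.
Difference ≈ 111.27 − 70.66 = 40.61 → 41 kt.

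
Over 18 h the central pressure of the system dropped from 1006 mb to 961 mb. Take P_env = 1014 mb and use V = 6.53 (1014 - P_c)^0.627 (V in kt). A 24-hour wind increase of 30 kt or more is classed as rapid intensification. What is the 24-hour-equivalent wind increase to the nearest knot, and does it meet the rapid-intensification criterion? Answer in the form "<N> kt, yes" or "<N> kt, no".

73 kt, yes

V₁: ΔP = 8, V ≈ 6.53 × 8^0.627 ≈ 24.05 kt.
V₂: ΔP = 53, V ≈ 6.53 × 53^0.627 ≈ 78.71 kt.
ΔV over 18 h = 54.66 kt → 24 h equivalent = 54.66 × 24/18 ≈ 72.88 kt.
73 kt ≥ 30 kt ⇒ rapid intensification.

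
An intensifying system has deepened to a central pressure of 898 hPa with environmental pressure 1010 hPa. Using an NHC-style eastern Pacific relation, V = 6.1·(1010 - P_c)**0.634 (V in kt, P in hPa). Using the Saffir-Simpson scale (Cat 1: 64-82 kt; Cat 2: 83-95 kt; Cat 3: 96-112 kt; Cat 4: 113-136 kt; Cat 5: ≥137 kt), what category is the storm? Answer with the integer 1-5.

ΔP = 1010 − 898 = 112 hPa.
V ≈ 6.1 × 112^0.634 = 6.1 × 19.92 ≈ 121 kt.
121 kt falls in the Category 4 band.

4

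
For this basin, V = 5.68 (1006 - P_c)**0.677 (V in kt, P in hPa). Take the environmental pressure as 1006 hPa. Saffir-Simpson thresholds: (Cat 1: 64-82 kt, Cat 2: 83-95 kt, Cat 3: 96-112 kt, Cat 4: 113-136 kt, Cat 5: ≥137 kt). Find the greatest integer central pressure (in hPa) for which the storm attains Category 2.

Category 2 begins at V = 83 kt.
Required ΔP = (83/5.68)^(1/0.677) = 14.613^1.477 ≈ 52.53 hPa.
P_c ≤ 1006 − 52.53 = 953.47, so the highest integer P_c is 953 hPa.

953 hPa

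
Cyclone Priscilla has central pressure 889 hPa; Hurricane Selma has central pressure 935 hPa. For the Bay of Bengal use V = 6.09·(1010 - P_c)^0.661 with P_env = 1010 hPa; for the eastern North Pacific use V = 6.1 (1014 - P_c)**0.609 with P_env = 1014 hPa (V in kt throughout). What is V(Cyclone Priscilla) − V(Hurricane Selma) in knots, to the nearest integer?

58 kt

Cyclone Priscilla: ΔP = 121; V ≈ 6.09 × 121^0.661 ≈ 144.99 kt.
Hurricane Selma: ΔP = 79; V ≈ 6.1 × 79^0.609 ≈ 87.29 kt.
Difference ≈ 144.99 − 87.29 = 57.70 → 58 kt.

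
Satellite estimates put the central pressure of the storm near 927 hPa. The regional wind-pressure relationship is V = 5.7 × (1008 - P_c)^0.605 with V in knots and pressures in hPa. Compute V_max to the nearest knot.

81 kt

ΔP = 1008 − 927 = 81 hPa.
81^0.605 ≈ 14.277.
V ≈ 5.7 × 14.277 ≈ 81.4 kt.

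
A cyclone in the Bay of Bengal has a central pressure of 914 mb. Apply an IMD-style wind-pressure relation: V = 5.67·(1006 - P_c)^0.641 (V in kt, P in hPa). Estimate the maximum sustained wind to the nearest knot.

ΔP = 1006 − 914 = 92 mb.
92^0.641 ≈ 18.146.
V ≈ 5.67 × 18.146 ≈ 102.9 kt.

103 kt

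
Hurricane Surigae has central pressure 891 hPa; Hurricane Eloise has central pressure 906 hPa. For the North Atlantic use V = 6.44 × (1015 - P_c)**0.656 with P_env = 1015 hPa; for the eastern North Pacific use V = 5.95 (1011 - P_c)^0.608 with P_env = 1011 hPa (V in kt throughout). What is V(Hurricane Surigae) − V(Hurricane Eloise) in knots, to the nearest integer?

Hurricane Surigae: ΔP = 124; V ≈ 6.44 × 124^0.656 ≈ 152.11 kt.
Hurricane Eloise: ΔP = 105; V ≈ 5.95 × 105^0.608 ≈ 100.79 kt.
Difference ≈ 152.11 − 100.79 = 51.32 → 51 kt.

51 kt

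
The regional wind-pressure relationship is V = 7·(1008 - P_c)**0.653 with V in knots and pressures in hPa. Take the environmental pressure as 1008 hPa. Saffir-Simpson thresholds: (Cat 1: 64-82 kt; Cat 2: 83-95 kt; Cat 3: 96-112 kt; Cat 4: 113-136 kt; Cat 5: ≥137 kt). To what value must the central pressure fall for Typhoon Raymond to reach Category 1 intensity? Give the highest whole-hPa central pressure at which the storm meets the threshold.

Category 1 begins at V = 64 kt.
Required ΔP = (64/7)^(1/0.653) = 9.143^1.531 ≈ 29.63 hPa.
P_c ≤ 1008 − 29.63 = 978.37, so the highest integer P_c is 978 hPa.

978 hPa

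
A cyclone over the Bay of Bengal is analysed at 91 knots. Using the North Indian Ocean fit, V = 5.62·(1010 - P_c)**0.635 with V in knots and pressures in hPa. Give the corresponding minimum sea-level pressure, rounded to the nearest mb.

ΔP = (V / 5.62)^(1/0.635) = (91/5.62)^1.575.
91/5.62 = 16.192; 16.192^1.575 ≈ 80.24 mb.
P_c = 1010 − 80.24 = 929.76 ≈ 930 mb.

930 mb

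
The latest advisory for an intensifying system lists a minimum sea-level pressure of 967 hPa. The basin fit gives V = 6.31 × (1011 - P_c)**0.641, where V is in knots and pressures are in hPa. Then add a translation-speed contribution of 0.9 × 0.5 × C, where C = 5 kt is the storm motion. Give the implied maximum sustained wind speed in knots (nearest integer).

74 kt

ΔP = 1011 − 967 = 44 hPa.
44^0.641 ≈ 11.310.
V ≈ 6.31 × 11.310 ≈ 71.4 kt.
Translation term: 0.9 × 0.5 × 5 = 2.25 kt.
Corrected V ≈ 73.65 kt → 74 kt.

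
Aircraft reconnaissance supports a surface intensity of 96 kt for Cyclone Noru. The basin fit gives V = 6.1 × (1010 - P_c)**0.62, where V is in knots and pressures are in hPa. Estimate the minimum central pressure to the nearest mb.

ΔP = (V / 6.1)^(1/0.62) = (96/6.1)^1.613.
96/6.1 = 15.738; 15.738^1.613 ≈ 85.22 mb.
P_c = 1010 − 85.22 = 924.78 ≈ 925 mb.

925 mb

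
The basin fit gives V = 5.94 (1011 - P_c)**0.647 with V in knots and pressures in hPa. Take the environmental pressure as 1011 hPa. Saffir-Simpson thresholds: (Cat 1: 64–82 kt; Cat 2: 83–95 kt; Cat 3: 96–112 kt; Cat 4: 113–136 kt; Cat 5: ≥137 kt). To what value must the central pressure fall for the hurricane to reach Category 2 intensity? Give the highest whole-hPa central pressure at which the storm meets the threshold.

952 hPa

Category 2 begins at V = 83 kt.
Required ΔP = (83/5.94)^(1/0.647) = 13.973^1.546 ≈ 58.91 hPa.
P_c ≤ 1011 − 58.91 = 952.09, so the highest integer P_c is 952 hPa.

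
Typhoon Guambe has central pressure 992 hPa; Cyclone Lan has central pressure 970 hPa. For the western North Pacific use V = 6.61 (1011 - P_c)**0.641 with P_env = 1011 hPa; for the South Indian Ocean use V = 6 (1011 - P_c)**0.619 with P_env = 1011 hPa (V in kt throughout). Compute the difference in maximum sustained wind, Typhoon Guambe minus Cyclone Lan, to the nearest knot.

-16 kt

Typhoon Guambe: ΔP = 19; V ≈ 6.61 × 19^0.641 ≈ 43.64 kt.
Cyclone Lan: ΔP = 41; V ≈ 6 × 41^0.619 ≈ 59.77 kt.
Difference ≈ 43.64 − 59.77 = -16.13 → -16 kt.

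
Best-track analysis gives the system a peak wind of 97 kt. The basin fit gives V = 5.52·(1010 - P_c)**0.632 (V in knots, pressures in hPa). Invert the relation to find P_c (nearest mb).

917 mb

ΔP = (V / 5.52)^(1/0.632) = (97/5.52)^1.582.
97/5.52 = 17.572; 17.572^1.582 ≈ 93.25 mb.
P_c = 1010 − 93.25 = 916.75 ≈ 917 mb.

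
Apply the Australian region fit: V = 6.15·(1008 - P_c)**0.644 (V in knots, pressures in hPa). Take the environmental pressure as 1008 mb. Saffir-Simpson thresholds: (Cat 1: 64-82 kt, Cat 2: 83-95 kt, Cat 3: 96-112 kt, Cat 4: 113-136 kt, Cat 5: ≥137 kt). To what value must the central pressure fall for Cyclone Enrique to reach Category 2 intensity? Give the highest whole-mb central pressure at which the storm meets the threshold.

951 mb

Category 2 begins at V = 83 kt.
Required ΔP = (83/6.15)^(1/0.644) = 13.496^1.553 ≈ 56.88 mb.
P_c ≤ 1008 − 56.88 = 951.12, so the highest integer P_c is 951 mb.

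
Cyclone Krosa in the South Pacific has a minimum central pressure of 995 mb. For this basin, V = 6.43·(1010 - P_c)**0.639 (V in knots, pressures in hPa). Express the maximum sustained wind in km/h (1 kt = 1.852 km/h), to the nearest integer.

ΔP = 1010 − 995 = 15 mb.
V ≈ 6.43 × 15^0.639 = 6.43 × 5.643 ≈ 36.286 kt.
36.286 × 1.852 ≈ 67.20 km/h → 67 km/h.

67 km/h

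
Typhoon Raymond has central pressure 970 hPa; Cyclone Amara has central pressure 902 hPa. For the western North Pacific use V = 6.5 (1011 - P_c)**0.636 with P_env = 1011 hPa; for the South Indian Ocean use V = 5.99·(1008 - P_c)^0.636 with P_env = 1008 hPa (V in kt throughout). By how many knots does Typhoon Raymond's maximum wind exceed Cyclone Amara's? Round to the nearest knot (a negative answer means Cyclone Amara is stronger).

Typhoon Raymond: ΔP = 41; V ≈ 6.5 × 41^0.636 ≈ 68.97 kt.
Cyclone Amara: ΔP = 106; V ≈ 5.99 × 106^0.636 ≈ 116.28 kt.
Difference ≈ 68.97 − 116.28 = -47.31 → -47 kt.

-47 kt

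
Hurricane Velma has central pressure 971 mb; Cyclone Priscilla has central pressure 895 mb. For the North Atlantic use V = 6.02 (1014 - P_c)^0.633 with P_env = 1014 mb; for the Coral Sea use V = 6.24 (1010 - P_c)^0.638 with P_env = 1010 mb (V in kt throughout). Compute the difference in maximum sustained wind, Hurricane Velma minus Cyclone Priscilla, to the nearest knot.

Hurricane Velma: ΔP = 43; V ≈ 6.02 × 43^0.633 ≈ 65.10 kt.
Cyclone Priscilla: ΔP = 115; V ≈ 6.24 × 115^0.638 ≈ 128.80 kt.
Difference ≈ 65.10 − 128.80 = -63.70 → -64 kt.

-64 kt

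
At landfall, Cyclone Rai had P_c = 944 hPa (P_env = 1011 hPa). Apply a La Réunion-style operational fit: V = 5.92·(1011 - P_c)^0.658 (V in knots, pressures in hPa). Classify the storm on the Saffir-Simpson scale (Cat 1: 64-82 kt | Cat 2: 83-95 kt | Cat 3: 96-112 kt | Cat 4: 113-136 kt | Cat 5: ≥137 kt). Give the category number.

ΔP = 1011 − 944 = 67 hPa.
V ≈ 5.92 × 67^0.658 = 5.92 × 15.91 ≈ 94 kt.
94 kt falls in the Category 2 band.

2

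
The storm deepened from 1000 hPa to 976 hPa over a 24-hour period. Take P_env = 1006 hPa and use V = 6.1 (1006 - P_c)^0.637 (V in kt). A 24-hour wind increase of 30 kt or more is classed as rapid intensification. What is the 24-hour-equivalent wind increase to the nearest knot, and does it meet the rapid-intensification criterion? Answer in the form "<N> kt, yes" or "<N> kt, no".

V₁: ΔP = 6, V ≈ 6.1 × 6^0.637 ≈ 19.10 kt.
V₂: ΔP = 30, V ≈ 6.1 × 30^0.637 ≈ 53.24 kt.
ΔV over 24 h = 34.14 kt → 24 h equivalent = 34.14 × 24/24 ≈ 34.14 kt.
34 kt ≥ 30 kt ⇒ rapid intensification.

34 kt, yes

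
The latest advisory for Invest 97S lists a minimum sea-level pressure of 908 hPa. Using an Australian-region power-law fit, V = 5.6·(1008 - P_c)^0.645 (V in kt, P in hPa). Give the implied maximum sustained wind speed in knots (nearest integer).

109 kt

ΔP = 1008 − 908 = 100 hPa.
100^0.645 ≈ 19.498.
V ≈ 5.6 × 19.498 ≈ 109.2 kt.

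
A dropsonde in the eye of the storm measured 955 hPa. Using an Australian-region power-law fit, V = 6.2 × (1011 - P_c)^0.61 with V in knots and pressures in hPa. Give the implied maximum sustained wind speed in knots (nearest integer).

72 kt

ΔP = 1011 − 955 = 56 hPa.
56^0.61 ≈ 11.652.
V ≈ 6.2 × 11.652 ≈ 72.2 kt.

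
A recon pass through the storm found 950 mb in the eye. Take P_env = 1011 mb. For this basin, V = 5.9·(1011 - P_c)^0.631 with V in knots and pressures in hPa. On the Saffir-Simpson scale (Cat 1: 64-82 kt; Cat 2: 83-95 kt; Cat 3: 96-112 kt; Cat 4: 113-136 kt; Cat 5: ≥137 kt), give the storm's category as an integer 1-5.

1

ΔP = 1011 − 950 = 61 mb.
V ≈ 5.9 × 61^0.631 = 5.9 × 13.38 ≈ 79 kt.
79 kt falls in the Category 1 band.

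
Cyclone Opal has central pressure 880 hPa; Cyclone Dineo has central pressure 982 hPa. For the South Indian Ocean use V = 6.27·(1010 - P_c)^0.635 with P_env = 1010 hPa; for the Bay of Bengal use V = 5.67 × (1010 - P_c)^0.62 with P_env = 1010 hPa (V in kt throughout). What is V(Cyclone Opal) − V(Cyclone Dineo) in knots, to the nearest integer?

93 kt

Cyclone Opal: ΔP = 130; V ≈ 6.27 × 130^0.635 ≈ 137.92 kt.
Cyclone Dineo: ΔP = 28; V ≈ 5.67 × 28^0.62 ≈ 44.75 kt.
Difference ≈ 137.92 − 44.75 = 93.17 → 93 kt.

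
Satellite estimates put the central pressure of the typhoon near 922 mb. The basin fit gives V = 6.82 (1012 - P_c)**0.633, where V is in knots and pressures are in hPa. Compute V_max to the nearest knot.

ΔP = 1012 − 922 = 90 mb.
90^0.633 ≈ 17.260.
V ≈ 6.82 × 17.260 ≈ 117.7 kt.

118 kt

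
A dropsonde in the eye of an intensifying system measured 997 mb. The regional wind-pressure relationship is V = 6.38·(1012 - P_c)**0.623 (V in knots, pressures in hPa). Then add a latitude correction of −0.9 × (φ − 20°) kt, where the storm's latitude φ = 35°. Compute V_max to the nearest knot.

21 kt

ΔP = 1012 − 997 = 15 mb.
15^0.623 ≈ 5.404.
V ≈ 6.38 × 5.404 ≈ 34.5 kt.
Latitude correction: −0.9 × (35 − 20) = -13.5 kt.
Corrected V ≈ 21 kt → 21 kt.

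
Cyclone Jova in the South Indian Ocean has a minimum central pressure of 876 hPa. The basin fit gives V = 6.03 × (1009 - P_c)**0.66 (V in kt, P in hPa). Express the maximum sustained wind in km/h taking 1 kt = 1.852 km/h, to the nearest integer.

ΔP = 1009 − 876 = 133 hPa.
V ≈ 6.03 × 133^0.66 = 6.03 × 25.220 ≈ 152.076 kt.
152.076 × 1.852 ≈ 281.64 km/h → 282 km/h.

282 km/h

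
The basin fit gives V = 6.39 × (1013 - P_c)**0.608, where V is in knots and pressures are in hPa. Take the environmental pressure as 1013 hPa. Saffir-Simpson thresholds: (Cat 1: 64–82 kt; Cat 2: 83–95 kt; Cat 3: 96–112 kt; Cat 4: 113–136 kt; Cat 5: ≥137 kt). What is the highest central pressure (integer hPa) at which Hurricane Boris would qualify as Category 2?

Category 2 begins at V = 83 kt.
Required ΔP = (83/6.39)^(1/0.608) = 12.989^1.645 ≈ 67.85 hPa.
P_c ≤ 1013 − 67.85 = 945.15, so the highest integer P_c is 945 hPa.

945 hPa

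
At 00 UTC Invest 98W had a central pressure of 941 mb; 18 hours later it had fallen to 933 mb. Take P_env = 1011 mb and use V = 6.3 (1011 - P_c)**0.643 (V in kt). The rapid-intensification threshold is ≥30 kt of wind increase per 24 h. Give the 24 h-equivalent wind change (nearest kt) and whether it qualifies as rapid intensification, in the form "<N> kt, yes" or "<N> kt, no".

V₁: ΔP = 70, V ≈ 6.3 × 70^0.643 ≈ 96.77 kt.
V₂: ΔP = 78, V ≈ 6.3 × 78^0.643 ≈ 103.74 kt.
ΔV over 18 h = 6.97 kt → 24 h equivalent = 6.97 × 24/18 ≈ 9.29 kt.
9 kt < 30 kt ⇒ not rapid intensification.

9 kt, no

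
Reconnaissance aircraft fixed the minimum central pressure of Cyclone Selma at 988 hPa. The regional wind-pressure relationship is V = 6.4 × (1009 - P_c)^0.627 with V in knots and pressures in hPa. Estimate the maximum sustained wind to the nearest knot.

43 kt

ΔP = 1009 − 988 = 21 hPa.
21^0.627 ≈ 6.746.
V ≈ 6.4 × 6.746 ≈ 43.2 kt.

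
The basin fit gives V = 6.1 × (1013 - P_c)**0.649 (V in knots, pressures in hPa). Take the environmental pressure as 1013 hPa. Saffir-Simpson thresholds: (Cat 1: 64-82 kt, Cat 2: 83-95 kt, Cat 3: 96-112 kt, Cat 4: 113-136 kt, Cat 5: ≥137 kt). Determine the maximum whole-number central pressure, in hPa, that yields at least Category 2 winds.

Category 2 begins at V = 83 kt.
Required ΔP = (83/6.1)^(1/0.649) = 13.607^1.541 ≈ 55.84 hPa.
P_c ≤ 1013 − 55.84 = 957.16, so the highest integer P_c is 957 hPa.

957 hPa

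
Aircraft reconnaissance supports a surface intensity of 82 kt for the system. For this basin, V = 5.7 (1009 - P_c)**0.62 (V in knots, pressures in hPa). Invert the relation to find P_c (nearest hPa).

935 hPa

ΔP = (V / 5.7)^(1/0.62) = (82/5.7)^1.613.
82/5.7 = 14.386; 14.386^1.613 ≈ 73.73 hPa.
P_c = 1009 − 73.73 = 935.27 ≈ 935 hPa.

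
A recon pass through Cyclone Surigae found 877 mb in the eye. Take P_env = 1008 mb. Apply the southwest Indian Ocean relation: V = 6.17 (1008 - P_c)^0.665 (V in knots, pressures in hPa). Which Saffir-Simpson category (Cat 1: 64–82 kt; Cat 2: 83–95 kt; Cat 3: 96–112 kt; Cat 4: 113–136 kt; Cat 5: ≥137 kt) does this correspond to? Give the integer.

ΔP = 1008 − 877 = 131 mb.
V ≈ 6.17 × 131^0.665 = 6.17 × 25.58 ≈ 158 kt.
158 kt falls in the Category 5 band.

5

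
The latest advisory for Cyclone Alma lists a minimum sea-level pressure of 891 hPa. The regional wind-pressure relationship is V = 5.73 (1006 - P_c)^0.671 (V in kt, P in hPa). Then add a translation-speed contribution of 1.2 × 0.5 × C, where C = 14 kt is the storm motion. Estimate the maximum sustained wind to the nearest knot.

ΔP = 1006 − 891 = 115 hPa.
115^0.671 ≈ 24.139.
V ≈ 5.73 × 24.139 ≈ 138.3 kt.
Translation term: 1.2 × 0.5 × 14 = 8.4 kt.
Corrected V ≈ 146.7 kt → 147 kt.

147 kt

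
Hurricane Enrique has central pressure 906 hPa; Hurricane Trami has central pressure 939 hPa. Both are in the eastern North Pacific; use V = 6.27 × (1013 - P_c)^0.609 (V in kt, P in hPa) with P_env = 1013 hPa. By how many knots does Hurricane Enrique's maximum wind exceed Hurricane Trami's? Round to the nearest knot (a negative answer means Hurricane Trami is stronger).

22 kt

Hurricane Enrique: ΔP = 107; V ≈ 6.27 × 107^0.609 ≈ 107.93 kt.
Hurricane Trami: ΔP = 74; V ≈ 6.27 × 74^0.609 ≈ 86.22 kt.
Difference ≈ 107.93 − 86.22 = 21.71 → 22 kt.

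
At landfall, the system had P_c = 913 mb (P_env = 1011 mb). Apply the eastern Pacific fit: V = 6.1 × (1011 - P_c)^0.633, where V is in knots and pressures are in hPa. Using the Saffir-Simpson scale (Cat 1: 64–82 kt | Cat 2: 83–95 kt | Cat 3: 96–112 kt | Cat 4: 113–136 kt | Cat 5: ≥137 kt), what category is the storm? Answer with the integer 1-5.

ΔP = 1011 − 913 = 98 mb.
V ≈ 6.1 × 98^0.633 = 6.1 × 18.22 ≈ 111 kt.
111 kt falls in the Category 3 band.

3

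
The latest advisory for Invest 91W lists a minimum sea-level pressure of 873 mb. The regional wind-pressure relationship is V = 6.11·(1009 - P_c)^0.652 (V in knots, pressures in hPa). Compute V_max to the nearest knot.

150 kt

ΔP = 1009 − 873 = 136 mb.
136^0.652 ≈ 24.607.
V ≈ 6.11 × 24.607 ≈ 150.4 kt.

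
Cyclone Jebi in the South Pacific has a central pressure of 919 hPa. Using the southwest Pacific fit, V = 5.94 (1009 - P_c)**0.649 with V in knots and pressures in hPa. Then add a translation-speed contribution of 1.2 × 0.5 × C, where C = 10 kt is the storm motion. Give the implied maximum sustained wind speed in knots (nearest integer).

116 kt

ΔP = 1009 − 919 = 90 hPa.
90^0.649 ≈ 18.548.
V ≈ 5.94 × 18.548 ≈ 110.2 kt.
Translation term: 1.2 × 0.5 × 10 = 6 kt.
Corrected V ≈ 116.2 kt → 116 kt.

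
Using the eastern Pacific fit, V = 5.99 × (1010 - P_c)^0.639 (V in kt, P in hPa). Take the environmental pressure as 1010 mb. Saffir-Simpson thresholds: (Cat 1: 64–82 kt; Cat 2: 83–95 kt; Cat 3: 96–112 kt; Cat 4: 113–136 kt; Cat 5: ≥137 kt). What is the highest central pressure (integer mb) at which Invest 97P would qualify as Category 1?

969 mb

Category 1 begins at V = 64 kt.
Required ΔP = (64/5.99)^(1/0.639) = 10.684^1.565 ≈ 40.73 mb.
P_c ≤ 1010 − 40.73 = 969.27, so the highest integer P_c is 969 mb.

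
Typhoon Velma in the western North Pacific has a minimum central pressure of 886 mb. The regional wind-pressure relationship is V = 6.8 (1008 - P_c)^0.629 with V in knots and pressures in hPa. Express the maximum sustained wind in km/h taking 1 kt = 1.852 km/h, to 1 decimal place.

258.5 km/h

ΔP = 1008 − 886 = 122 mb.
V ≈ 6.8 × 122^0.629 = 6.8 × 20.527 ≈ 139.582 kt.
139.582 × 1.852 ≈ 258.51 km/h → 258.5 km/h.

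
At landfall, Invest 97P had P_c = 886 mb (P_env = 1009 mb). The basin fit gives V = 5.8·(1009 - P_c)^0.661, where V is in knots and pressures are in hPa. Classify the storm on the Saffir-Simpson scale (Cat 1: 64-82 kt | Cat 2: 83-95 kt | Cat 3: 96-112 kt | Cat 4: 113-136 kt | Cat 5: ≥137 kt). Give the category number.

ΔP = 1009 − 886 = 123 mb.
V ≈ 5.8 × 123^0.661 = 5.8 × 24.07 ≈ 140 kt.
140 kt falls in the Category 5 band.

5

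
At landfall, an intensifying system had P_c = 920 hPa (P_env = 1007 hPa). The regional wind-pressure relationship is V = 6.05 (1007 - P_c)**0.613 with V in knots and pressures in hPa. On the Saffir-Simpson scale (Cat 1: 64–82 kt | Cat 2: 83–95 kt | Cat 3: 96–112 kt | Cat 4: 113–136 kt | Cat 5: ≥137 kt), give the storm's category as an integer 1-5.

ΔP = 1007 − 920 = 87 hPa.
V ≈ 6.05 × 87^0.613 = 6.05 × 15.45 ≈ 93 kt.
93 kt falls in the Category 2 band.

2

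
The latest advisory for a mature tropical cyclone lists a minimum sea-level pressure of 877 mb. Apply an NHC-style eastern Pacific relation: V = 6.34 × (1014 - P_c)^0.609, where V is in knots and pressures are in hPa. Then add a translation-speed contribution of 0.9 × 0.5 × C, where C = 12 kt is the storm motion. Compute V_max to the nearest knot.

ΔP = 1014 − 877 = 137 mb.
137^0.609 ≈ 20.011.
V ≈ 6.34 × 20.011 ≈ 126.9 kt.
Translation term: 0.9 × 0.5 × 12 = 5.4 kt.
Corrected V ≈ 132.3 kt → 132 kt.

132 kt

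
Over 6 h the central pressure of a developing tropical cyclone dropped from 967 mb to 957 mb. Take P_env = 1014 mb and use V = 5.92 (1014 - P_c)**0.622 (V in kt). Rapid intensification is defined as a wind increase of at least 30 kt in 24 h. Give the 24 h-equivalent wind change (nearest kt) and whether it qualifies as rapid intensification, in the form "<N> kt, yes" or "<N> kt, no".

33 kt, yes

V₁: ΔP = 47, V ≈ 5.92 × 47^0.622 ≈ 64.92 kt.
V₂: ΔP = 57, V ≈ 5.92 × 57^0.622 ≈ 73.19 kt.
ΔV over 6 h = 8.27 kt → 24 h equivalent = 8.27 × 24/6 ≈ 33.08 kt.
33 kt ≥ 30 kt ⇒ rapid intensification.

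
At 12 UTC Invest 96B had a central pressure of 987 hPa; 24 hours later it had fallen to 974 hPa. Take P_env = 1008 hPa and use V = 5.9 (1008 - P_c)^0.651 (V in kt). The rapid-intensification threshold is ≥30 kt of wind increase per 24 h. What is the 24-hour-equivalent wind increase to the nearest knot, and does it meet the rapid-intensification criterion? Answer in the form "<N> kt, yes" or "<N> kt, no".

V₁: ΔP = 21, V ≈ 5.9 × 21^0.651 ≈ 42.82 kt.
V₂: ΔP = 34, V ≈ 5.9 × 34^0.651 ≈ 58.59 kt.
ΔV over 24 h = 15.77 kt → 24 h equivalent = 15.77 × 24/24 ≈ 15.77 kt.
16 kt < 30 kt ⇒ not rapid intensification.

16 kt, no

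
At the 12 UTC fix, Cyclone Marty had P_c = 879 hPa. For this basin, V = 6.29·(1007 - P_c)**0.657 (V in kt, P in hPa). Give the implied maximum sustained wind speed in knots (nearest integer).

152 kt

ΔP = 1007 − 879 = 128 hPa.
128^0.657 ≈ 24.235.
V ≈ 6.29 × 24.235 ≈ 152.4 kt.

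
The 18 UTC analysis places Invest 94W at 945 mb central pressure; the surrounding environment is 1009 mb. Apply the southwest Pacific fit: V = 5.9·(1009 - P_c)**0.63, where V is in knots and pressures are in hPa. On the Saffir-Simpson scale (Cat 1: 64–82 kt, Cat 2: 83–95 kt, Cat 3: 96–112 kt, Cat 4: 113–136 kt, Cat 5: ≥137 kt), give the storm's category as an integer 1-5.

1

ΔP = 1009 − 945 = 64 mb.
V ≈ 5.9 × 64^0.63 = 5.9 × 13.74 ≈ 81 kt.
81 kt falls in the Category 1 band.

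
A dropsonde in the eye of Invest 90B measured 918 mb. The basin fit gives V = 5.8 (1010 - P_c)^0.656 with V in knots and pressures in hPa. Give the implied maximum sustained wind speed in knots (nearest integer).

113 kt

ΔP = 1010 − 918 = 92 mb.
92^0.656 ≈ 19.420.
V ≈ 5.8 × 19.420 ≈ 112.6 kt.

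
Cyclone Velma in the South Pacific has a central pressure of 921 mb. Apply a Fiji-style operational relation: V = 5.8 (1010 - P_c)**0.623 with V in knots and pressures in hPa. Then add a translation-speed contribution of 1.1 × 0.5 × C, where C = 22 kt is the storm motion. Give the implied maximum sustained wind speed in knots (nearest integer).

107 kt

ΔP = 1010 − 921 = 89 mb.
89^0.623 ≈ 16.386.
V ≈ 5.8 × 16.386 ≈ 95.0 kt.
Translation term: 1.1 × 0.5 × 22 = 12.1 kt.
Corrected V ≈ 107.1 kt → 107 kt.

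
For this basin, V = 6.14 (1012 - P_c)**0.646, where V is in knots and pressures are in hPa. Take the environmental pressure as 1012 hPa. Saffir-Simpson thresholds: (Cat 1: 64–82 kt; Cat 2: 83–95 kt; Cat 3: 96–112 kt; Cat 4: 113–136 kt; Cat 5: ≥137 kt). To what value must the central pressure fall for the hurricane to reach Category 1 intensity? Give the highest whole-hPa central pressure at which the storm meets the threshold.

974 hPa

Category 1 begins at V = 64 kt.
Required ΔP = (64/6.14)^(1/0.646) = 10.423^1.548 ≈ 37.66 hPa.
P_c ≤ 1012 − 37.66 = 974.34, so the highest integer P_c is 974 hPa.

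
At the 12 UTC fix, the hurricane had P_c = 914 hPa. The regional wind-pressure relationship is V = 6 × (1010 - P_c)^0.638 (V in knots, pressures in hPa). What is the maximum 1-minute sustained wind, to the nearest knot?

110 kt

ΔP = 1010 − 914 = 96 hPa.
96^0.638 ≈ 18.395.
V ≈ 6 × 18.395 ≈ 110.4 kt.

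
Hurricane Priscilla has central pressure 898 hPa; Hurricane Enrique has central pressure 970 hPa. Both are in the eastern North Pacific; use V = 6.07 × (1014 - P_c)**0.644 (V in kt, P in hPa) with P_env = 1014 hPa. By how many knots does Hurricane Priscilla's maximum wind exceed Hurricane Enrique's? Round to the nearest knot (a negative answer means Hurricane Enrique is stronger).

Hurricane Priscilla: ΔP = 116; V ≈ 6.07 × 116^0.644 ≈ 129.63 kt.
Hurricane Enrique: ΔP = 44; V ≈ 6.07 × 44^0.644 ≈ 69.43 kt.
Difference ≈ 129.63 − 69.43 = 60.20 → 60 kt.

60 kt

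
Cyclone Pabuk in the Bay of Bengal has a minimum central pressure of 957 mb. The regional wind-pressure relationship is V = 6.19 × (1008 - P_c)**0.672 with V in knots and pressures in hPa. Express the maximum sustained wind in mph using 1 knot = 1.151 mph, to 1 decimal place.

ΔP = 1008 − 957 = 51 mb.
V ≈ 6.19 × 51^0.672 = 6.19 × 14.044 ≈ 86.932 kt.
86.932 × 1.151 ≈ 100.06 mph → 100.1 mph.

100.1 mph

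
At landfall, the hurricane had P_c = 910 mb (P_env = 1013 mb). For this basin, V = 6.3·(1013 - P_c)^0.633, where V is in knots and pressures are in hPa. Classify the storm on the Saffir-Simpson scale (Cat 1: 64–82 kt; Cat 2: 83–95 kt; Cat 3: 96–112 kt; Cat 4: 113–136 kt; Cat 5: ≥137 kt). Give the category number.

4

ΔP = 1013 − 910 = 103 mb.
V ≈ 6.3 × 103^0.633 = 6.3 × 18.80 ≈ 118 kt.
118 kt falls in the Category 4 band.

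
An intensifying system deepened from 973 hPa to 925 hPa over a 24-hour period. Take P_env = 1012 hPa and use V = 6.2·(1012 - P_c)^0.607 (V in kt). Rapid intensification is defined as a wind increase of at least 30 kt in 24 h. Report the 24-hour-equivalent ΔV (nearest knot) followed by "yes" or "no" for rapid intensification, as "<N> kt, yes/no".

V₁: ΔP = 39, V ≈ 6.2 × 39^0.607 ≈ 57.30 kt.
V₂: ΔP = 87, V ≈ 6.2 × 87^0.607 ≈ 93.26 kt.
ΔV over 24 h = 35.96 kt → 24 h equivalent = 35.96 × 24/24 ≈ 35.96 kt.
36 kt ≥ 30 kt ⇒ rapid intensification.

36 kt, yes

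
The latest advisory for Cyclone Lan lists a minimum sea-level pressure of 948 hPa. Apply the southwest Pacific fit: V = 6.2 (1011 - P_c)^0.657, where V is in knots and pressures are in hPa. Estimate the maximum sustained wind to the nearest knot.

94 kt

ΔP = 1011 − 948 = 63 hPa.
63^0.657 ≈ 15.211.
V ≈ 6.2 × 15.211 ≈ 94.3 kt.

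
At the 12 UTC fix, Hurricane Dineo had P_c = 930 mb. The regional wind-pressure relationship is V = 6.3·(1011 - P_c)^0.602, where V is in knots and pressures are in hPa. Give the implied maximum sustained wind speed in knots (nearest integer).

ΔP = 1011 − 930 = 81 mb.
81^0.602 ≈ 14.090.
V ≈ 6.3 × 14.090 ≈ 88.8 kt.

89 kt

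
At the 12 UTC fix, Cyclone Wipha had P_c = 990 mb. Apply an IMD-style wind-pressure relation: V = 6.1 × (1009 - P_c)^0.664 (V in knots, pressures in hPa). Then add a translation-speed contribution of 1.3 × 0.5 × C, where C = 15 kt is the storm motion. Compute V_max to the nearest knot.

ΔP = 1009 − 990 = 19 mb.
19^0.664 ≈ 7.065.
V ≈ 6.1 × 7.065 ≈ 43.1 kt.
Translation term: 1.3 × 0.5 × 15 = 9.75 kt.
Corrected V ≈ 52.85 kt → 53 kt.

53 kt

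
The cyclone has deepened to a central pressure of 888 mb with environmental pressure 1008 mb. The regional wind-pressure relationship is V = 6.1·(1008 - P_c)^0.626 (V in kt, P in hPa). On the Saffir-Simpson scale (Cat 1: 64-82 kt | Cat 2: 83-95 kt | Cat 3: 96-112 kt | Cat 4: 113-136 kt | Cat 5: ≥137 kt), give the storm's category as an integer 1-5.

ΔP = 1008 − 888 = 120 mb.
V ≈ 6.1 × 120^0.626 = 6.1 × 20.02 ≈ 122 kt.
122 kt falls in the Category 4 band.

4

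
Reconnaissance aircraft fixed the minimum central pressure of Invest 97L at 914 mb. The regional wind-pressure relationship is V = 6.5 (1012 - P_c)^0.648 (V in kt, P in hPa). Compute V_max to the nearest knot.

ΔP = 1012 − 914 = 98 mb.
98^0.648 ≈ 19.513.
V ≈ 6.5 × 19.513 ≈ 126.8 kt.

127 kt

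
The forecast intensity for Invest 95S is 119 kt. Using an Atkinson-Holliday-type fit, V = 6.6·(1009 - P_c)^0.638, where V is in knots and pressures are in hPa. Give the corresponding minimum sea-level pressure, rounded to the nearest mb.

916 mb

ΔP = (V / 6.6)^(1/0.638) = (119/6.6)^1.567.
119/6.6 = 18.030; 18.030^1.567 ≈ 93.04 mb.
P_c = 1009 − 93.04 = 915.96 ≈ 916 mb.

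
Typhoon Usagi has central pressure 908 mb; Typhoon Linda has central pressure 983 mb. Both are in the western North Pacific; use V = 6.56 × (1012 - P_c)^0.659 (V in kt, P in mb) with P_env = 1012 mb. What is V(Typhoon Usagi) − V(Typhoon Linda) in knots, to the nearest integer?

80 kt

Typhoon Usagi: ΔP = 104; V ≈ 6.56 × 104^0.659 ≈ 140.00 kt.
Typhoon Linda: ΔP = 29; V ≈ 6.56 × 29^0.659 ≈ 60.34 kt.
Difference ≈ 140.00 − 60.34 = 79.66 → 80 kt.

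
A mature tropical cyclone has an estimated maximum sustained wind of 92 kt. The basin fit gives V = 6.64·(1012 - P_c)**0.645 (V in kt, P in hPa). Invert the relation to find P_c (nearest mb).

ΔP = (V / 6.64)^(1/0.645) = (92/6.64)^1.550.
92/6.64 = 13.855; 13.855^1.550 ≈ 58.88 mb.
P_c = 1012 − 58.88 = 953.12 ≈ 953 mb.

953 mb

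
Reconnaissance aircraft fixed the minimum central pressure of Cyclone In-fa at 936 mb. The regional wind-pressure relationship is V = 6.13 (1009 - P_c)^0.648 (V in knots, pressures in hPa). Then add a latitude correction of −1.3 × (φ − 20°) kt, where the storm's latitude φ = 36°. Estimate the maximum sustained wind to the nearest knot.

ΔP = 1009 − 936 = 73 mb.
73^0.648 ≈ 16.123.
V ≈ 6.13 × 16.123 ≈ 98.8 kt.
Latitude correction: −1.3 × (36 − 20) = -20.8 kt.
Corrected V ≈ 78 kt → 78 kt.

78 kt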